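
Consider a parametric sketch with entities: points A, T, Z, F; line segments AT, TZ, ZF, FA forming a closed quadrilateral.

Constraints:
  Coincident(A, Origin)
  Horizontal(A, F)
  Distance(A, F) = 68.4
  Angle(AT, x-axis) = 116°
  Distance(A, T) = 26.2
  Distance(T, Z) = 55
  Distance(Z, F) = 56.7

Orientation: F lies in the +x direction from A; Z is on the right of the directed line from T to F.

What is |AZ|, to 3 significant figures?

29.0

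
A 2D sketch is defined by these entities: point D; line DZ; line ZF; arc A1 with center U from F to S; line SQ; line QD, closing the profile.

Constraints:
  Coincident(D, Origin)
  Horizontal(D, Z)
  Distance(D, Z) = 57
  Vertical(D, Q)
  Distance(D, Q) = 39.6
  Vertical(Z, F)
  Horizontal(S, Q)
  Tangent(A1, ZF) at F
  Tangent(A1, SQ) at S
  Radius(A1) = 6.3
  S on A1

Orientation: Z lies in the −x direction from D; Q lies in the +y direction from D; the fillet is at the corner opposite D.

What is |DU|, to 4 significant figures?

60.66

D is at the origin; DZ is horizontal with |DZ| = 57.0 and Z on the −x side, so Z = (-57.00, 0.000). D and Q share the same x with |DQ| = 39.6 and Q on the +y side, so Q = (0.000, 39.60). The virtual corner opposite D is at (-57.00, 39.60). A1 meets ZF tangentially, so UF is at right angles to ZF and tangency of A1 to SQ means the radius US is perpendicular to SQ, with radius 6.3, so the center U sits 6.3 in from both sides at U = (-50.70, 33.30). Then |DU| = |U − D| = 60.66.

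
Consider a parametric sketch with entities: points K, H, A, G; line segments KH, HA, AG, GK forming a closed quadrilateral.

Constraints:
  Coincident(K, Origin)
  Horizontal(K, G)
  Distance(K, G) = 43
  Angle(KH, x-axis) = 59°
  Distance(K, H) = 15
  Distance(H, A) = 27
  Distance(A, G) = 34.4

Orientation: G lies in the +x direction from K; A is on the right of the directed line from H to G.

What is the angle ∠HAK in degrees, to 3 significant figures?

31.6°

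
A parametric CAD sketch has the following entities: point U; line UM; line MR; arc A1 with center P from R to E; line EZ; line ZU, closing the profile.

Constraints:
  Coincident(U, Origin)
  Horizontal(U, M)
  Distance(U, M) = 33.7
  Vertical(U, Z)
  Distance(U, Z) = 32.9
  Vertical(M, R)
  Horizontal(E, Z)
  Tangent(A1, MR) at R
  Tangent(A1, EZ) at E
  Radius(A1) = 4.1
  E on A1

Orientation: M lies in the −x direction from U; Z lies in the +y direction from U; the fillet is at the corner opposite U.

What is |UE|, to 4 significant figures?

44.26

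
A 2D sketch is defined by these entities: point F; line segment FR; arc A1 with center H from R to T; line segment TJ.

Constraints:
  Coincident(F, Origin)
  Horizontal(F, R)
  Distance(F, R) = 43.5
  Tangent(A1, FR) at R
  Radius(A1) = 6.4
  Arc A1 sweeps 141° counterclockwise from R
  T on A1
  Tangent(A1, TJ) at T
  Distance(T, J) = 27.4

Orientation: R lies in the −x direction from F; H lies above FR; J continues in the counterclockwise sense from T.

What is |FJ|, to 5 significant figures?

67.167

On A1, R sits at bearing -90° from H; a 141° counterclockwise sweep puts T at bearing 51°, so T = H + 6.4·(cos 51°, sin 51°) = (-39.472, 11.374). The tangent condition forces HT to be normal to TJ, so TJ runs along (−sin 51°, cos 51°); with |TJ| = 27.4, J = (-60.766, 28.617). Then |FJ| = |J − F| = 67.167.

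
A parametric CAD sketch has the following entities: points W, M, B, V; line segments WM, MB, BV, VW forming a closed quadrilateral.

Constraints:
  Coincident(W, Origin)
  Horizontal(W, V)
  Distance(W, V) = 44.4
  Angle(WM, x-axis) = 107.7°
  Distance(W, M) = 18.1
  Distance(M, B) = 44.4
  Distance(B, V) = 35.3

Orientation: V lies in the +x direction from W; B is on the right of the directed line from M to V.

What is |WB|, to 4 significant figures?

26.93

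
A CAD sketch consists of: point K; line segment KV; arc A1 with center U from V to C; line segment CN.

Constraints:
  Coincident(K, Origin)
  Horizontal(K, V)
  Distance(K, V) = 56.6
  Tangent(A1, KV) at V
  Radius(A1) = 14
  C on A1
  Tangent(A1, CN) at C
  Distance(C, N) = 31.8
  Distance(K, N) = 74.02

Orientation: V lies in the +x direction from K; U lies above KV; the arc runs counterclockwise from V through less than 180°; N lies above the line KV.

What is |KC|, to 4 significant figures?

72.09

K is at the origin; K and V share the same y with |KV| = 56.6 and V on the +x side, so V = (56.60, 0.000). Tangency of A1 to KV means the radius UV is perpendicular to KV, so U = V + (0, 14) = (56.60, 14.00). Since UC ⟂ CN (tangency), |UN| = √(14.0² + 31.8²) = 34.75 regardless of where C sits on A1. So N lies on both circle(K, 74.02) and circle(U, 34.75); the above-KV intersection is N = (55.71, 48.73). C is the foot of the tangent from N: C = (69.27, 19.97).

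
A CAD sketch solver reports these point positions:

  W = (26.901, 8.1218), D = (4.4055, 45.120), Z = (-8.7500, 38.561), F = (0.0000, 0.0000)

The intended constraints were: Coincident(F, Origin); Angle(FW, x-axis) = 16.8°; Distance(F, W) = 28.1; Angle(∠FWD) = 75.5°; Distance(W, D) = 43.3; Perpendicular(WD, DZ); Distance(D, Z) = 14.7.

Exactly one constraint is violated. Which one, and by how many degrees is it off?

Perpendicular(WD, DZ) — off by 4.80°.

F = (0.00, 0.00) ✓; FW at 16.80° ✓; |FW| = 28.10 ✓; ∠FWD = 75.50° ✓; |WD| = 43.30 ✓; ∠(WD, DZ) = 85.20° ✗; |DZ| = 14.70 ✓.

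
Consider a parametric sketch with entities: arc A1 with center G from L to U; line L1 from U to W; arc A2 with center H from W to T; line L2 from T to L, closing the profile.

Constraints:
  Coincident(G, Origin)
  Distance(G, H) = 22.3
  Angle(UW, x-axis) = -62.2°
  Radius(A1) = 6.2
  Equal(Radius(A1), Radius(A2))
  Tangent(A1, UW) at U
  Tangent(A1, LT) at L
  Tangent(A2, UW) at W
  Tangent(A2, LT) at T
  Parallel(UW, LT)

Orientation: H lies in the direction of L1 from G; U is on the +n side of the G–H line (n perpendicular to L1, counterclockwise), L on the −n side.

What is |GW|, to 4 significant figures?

23.15

The slot axis is L1's direction at -62.2°, so u = (cos -62.2°, sin -62.2°) = (0.4664, -0.8846) and n = (−sin -62.2°, cos -62.2°) = (0.8846, 0.4664). G is at the origin and H lies 22.3 along u from G, so H = 22.3·u = (10.40, -19.73). Tangency of A1 to both parallel lines with radius 6.2 puts U and L at G ± 6.2·n: U = (5.484, 2.892), L = (-5.484, -2.892). Equal radii place W and T the same way about H: W = H + 6.2·n = (15.88, -16.83), T = H − 6.2·n = (4.916, -22.62). Then |GW| = |W − G| = 23.15.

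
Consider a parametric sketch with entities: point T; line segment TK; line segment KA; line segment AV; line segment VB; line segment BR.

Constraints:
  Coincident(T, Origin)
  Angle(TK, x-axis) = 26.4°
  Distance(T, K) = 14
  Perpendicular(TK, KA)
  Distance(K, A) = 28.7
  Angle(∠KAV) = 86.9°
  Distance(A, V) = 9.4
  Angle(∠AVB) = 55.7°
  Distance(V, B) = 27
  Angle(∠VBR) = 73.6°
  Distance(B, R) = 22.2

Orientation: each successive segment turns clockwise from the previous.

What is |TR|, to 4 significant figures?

42.10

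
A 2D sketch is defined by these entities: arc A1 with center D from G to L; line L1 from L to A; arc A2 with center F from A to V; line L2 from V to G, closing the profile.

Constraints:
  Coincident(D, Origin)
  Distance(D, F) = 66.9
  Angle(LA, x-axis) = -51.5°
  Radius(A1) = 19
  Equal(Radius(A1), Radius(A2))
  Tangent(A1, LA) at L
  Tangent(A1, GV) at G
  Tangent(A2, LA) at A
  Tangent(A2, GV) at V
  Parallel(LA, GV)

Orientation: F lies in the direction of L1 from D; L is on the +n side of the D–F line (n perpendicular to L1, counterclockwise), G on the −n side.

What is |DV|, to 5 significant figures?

69.546

The slot axis is L1's direction at -51.5°, so u = (cos -51.5°, sin -51.5°) = (0.62251, -0.78261) and n = (−sin -51.5°, cos -51.5°) = (0.78261, 0.62251). D is at the origin and F lies 66.9 along u from D, so F = 66.9·u = (41.646, -52.356). Tangency of A1 to both parallel lines with radius 19.0 puts L and G at D ± 19.0·n: L = (14.870, 11.828), G = (-14.870, -11.828). Equal radii place A and V the same way about F: A = F + 19.0·n = (56.516, -40.529), V = F − 19.0·n = (26.777, -64.184). Then |DV| = |V − D| = 69.546.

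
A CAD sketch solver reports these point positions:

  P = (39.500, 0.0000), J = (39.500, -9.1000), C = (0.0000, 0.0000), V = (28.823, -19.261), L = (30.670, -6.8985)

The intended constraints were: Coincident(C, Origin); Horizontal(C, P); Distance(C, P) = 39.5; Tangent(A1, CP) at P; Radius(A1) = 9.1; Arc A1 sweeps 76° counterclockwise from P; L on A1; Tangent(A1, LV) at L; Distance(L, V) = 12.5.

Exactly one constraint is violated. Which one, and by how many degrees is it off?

Tangent(A1, LV) at L — off by 5.50°.

C = (0.00, 0.00) ✓; C.y = 0.00, P.y = 0.00 ✓; |CP| = 39.50 ✓; ∠(JP, PC) = 90.00° ✓; |JP| = 9.100 ✓; bearing(J→L) − bearing(J→P) = 76.00° ✓; |JL| = 9.100 ✓; ∠(JL, LV) = 84.50° ✗; |LV| = 12.50 ✓.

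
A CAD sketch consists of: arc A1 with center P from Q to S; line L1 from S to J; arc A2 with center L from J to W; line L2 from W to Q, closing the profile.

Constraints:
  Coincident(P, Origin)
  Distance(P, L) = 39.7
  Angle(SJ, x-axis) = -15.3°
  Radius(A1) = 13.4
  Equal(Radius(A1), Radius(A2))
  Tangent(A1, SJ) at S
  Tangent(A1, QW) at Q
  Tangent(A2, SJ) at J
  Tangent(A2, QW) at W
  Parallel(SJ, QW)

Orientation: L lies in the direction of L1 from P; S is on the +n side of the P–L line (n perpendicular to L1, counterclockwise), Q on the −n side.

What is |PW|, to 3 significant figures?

41.9

The slot axis is L1's direction at -15.3°, so u = (cos -15.3°, sin -15.3°) = (0.965, -0.264) and n = (−sin -15.3°, cos -15.3°) = (0.264, 0.965). P is at the origin and L lies 39.7 along u from P, so L = 39.7·u = (38.3, -10.5). Tangency of A1 to both parallel lines with radius 13.4 puts S and Q at P ± 13.4·n: S = (3.54, 12.9), Q = (-3.54, -12.9). Equal radii place J and W the same way about L: J = L + 13.4·n = (41.8, 2.45), W = L − 13.4·n = (34.8, -23.4). Then |PW| = |W − P| = 41.9.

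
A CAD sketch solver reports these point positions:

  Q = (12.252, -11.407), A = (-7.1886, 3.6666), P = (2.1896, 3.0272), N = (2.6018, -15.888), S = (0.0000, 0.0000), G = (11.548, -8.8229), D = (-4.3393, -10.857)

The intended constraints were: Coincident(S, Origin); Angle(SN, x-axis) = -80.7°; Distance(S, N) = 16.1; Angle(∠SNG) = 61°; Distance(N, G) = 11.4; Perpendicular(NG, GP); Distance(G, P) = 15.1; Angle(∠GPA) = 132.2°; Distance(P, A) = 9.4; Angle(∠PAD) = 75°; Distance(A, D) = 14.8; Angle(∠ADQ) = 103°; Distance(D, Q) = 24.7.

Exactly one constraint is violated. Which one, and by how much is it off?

Distance(D, Q) = 24.7 — off by 8.10.

S = (0.00, 0.00) ✓; SN at -80.70° ✓; |SN| = 16.10 ✓; ∠SNG = 61.00° ✓; |NG| = 11.40 ✓; ∠(NG, GP) = 90.00° ✓; |GP| = 15.10 ✓; ∠GPA = 132.2° ✓; |PA| = 9.400 ✓; ∠PAD = 75.00° ✓; |AD| = 14.80 ✓; ∠ADQ = 103.0° ✓; |DQ| = 16.60 ✗.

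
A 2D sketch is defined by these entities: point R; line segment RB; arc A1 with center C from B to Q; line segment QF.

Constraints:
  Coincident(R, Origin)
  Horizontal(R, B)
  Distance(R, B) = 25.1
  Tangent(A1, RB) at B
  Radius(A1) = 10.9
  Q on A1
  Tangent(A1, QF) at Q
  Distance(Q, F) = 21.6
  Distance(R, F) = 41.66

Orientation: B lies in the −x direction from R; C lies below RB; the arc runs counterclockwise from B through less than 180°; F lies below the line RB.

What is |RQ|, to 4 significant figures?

38.17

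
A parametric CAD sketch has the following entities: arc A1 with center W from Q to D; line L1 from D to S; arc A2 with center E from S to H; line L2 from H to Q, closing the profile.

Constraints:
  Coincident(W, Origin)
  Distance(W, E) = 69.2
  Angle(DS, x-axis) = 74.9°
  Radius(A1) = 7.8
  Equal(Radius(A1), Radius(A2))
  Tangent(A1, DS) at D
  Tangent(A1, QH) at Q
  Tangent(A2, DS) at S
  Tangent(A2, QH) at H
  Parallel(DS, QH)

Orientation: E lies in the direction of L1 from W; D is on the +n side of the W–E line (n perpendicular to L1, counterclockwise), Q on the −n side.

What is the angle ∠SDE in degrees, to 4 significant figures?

6.431°

The slot axis is L1's direction at 74.9°, so u = (cos 74.9°, sin 74.9°) = (0.2605, 0.9655) and n = (−sin 74.9°, cos 74.9°) = (-0.9655, 0.2605). W is at the origin and E lies 69.2 along u from W, so E = 69.2·u = (18.03, 66.81). Tangency of A1 to both parallel lines with radius 7.8 puts D and Q at W ± 7.8·n: D = (-7.531, 2.032), Q = (7.531, -2.032). Equal radii place S and H the same way about E: S = E + 7.8·n = (10.50, 68.84), H = E − 7.8·n = (25.56, 64.78). Then cos ∠SDE = DS·DE / (|DS||DE|), giving 6.431°.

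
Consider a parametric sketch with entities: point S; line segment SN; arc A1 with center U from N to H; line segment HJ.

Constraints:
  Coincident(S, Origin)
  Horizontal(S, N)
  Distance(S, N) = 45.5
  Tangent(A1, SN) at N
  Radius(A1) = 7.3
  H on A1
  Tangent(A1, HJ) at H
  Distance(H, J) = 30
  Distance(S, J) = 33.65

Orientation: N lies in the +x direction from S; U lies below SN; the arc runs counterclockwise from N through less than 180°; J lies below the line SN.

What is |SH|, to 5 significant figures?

39.885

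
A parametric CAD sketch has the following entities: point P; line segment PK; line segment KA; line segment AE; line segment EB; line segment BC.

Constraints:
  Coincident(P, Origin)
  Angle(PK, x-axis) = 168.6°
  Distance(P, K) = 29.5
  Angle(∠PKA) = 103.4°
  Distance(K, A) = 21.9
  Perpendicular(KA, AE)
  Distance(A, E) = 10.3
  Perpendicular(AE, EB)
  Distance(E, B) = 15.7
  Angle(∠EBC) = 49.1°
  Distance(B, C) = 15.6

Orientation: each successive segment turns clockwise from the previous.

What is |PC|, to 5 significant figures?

38.104

P is at the origin; PK runs at 168.6° with length 29.5, so K = (-28.918, 5.8309). ∠PKA = 103.4° gives KA at 92.000° from the x-axis; with |KA| = 21.9, A = (-29.682, 27.718). KA is perpendicular to AE, so AE runs at 2.0000°; with |AE| = 10.3, E = (-19.389, 28.077). AE is perpendicular to EB, so EB runs at -88.000°; with |EB| = 15.7, B = (-18.841, 12.387). ∠EBC = 49.1° gives BC at 141.10° from the x-axis; with |BC| = 15.6, C = (-30.981, 22.183). Then |PC| = |C − P| = 38.104.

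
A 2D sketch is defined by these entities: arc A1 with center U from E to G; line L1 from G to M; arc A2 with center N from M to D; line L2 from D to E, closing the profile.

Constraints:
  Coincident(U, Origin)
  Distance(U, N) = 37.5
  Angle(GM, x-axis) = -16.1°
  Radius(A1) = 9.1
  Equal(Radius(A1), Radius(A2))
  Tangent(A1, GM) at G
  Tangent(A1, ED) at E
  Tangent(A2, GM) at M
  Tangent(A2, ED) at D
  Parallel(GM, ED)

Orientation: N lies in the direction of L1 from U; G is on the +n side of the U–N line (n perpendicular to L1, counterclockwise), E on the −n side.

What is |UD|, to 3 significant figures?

38.6

The slot axis is L1's direction at -16.1°, so u = (cos -16.1°, sin -16.1°) = (0.961, -0.277) and n = (−sin -16.1°, cos -16.1°) = (0.277, 0.961). U is at the origin and N lies 37.5 along u from U, so N = 37.5·u = (36.0, -10.4). Tangency of A1 to both parallel lines with radius 9.1 puts G and E at U ± 9.1·n: G = (2.52, 8.74), E = (-2.52, -8.74). Equal radii place M and D the same way about N: M = N + 9.1·n = (38.6, -1.66), D = N − 9.1·n = (33.5, -19.1). Then |UD| = |D − U| = 38.6.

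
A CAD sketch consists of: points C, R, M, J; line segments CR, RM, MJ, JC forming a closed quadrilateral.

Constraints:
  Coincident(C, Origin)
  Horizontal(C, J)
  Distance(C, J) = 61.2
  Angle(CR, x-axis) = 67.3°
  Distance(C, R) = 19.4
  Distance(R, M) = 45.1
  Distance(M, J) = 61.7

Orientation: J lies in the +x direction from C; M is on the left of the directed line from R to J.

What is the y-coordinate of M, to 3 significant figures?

55.0

C is at the origin; C and J share the same y with |CJ| = 61.2 and J in +x, so J = (61.2, 0). CR runs at 67.3° with |CR| = 19.4, so R = (7.49, 17.9). M is determined by |RM| = 45.1 and |MJ| = 61.7 together: it lies at the intersection of circle(R, 45.1) and circle(J, 61.7). With |RJ| = 56.6, the foot of the radical line on RJ is 12.7 from R and the perpendicular offset is √(45.1² − 12.7²) = 43.3. Taking the left-of-RJ solution: M = (33.2, 55.0).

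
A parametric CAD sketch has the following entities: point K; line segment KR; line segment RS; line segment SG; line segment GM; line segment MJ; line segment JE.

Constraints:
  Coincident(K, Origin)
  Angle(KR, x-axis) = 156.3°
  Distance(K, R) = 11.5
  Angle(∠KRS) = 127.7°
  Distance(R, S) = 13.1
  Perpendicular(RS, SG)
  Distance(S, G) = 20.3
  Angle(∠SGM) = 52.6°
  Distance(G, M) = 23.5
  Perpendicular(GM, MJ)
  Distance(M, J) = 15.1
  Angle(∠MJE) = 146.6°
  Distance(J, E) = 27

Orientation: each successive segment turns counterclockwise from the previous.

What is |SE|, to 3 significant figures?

21.8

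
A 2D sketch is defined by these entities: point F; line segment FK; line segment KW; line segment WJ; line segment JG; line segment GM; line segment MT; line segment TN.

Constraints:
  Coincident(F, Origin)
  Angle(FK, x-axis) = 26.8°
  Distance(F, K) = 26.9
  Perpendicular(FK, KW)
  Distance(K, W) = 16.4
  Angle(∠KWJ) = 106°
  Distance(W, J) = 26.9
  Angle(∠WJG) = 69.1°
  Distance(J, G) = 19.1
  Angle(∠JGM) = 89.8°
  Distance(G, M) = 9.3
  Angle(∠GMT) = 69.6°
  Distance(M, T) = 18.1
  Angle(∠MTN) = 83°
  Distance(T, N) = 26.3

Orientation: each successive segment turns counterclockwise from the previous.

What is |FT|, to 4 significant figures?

22.34

F is at the origin; FK runs at 26.8° with length 26.9, so K = (24.01, 12.13). FK ⟂ KW, so KW runs at 116.8°; with |KW| = 16.4, W = (16.62, 26.77). ∠KWJ = 106.0° gives WJ at -169.2° from the x-axis; with |WJ| = 26.9, J = (-9.807, 21.73). ∠WJG = 69.1° gives JG at -58.30° from the x-axis; with |JG| = 19.1, G = (0.2291, 5.476). ∠JGM = 89.8° gives GM at 31.90° from the x-axis; with |GM| = 9.3, M = (8.125, 10.39). ∠GMT = 69.6° gives MT at 142.3° from the x-axis; with |MT| = 18.1, T = (-6.197, 21.46). Then |FT| = |T − F| = 22.34.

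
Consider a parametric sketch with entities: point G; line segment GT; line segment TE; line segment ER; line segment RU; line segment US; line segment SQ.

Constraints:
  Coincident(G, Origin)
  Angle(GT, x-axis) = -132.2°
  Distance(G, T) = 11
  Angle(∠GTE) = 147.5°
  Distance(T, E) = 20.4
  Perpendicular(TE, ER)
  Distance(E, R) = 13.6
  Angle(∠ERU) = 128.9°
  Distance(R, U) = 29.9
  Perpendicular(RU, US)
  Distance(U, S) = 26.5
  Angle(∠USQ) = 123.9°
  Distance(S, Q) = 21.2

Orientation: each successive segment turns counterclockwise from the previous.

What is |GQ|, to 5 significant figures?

14.945

G is at the origin; GT runs at -132.2° with length 11.0, so T = (-7.3889, -8.1489). ∠GTE = 147.5° gives TE at -99.700° from the x-axis; with |TE| = 20.4, E = (-10.826, -28.257). TE ⟂ ER, so ER runs at -9.7000°; with |ER| = 13.6, R = (2.5795, -30.549). ∠ERU = 128.9° gives RU at 41.400° from the x-axis; with |RU| = 29.9, U = (25.008, -10.775). The perpendicularity gives US at right angles to RU, so US runs at 131.40°; with |US| = 26.5, S = (7.4830, 9.1025). ∠USQ = 123.9° gives SQ at -172.50° from the x-axis; with |SQ| = 21.2, Q = (-13.536, 6.3354). Then |GQ| = |Q − G| = 14.945.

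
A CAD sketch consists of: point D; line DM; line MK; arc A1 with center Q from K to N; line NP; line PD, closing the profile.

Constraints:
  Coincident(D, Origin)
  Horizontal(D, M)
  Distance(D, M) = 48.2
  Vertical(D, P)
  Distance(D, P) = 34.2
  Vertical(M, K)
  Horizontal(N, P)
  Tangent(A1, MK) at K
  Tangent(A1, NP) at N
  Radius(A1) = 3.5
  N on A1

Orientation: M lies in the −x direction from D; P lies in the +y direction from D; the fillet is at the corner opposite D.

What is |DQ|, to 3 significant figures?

54.2

D is at the origin; D and M share the same y with |DM| = 48.2 and M on the −x side, so M = (-48.2, 0.00). D and P share the same x with |DP| = 34.2 and P on the +y side, so P = (0.00, 34.2). The virtual corner opposite D is at (-48.2, 34.2). The tangent condition forces QK to be normal to MK and the tangent condition forces QN to be normal to NP, with radius 3.5, so the center Q sits 3.5 in from both sides at Q = (-44.7, 30.7). Then |DQ| = |Q − D| = 54.2.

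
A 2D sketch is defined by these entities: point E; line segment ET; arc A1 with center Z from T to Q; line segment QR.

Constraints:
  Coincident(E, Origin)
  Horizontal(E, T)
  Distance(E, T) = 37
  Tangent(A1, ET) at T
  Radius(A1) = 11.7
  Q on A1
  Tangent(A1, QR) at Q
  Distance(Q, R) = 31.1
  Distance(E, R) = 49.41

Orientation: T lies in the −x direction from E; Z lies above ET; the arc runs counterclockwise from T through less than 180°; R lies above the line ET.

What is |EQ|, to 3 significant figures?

27.8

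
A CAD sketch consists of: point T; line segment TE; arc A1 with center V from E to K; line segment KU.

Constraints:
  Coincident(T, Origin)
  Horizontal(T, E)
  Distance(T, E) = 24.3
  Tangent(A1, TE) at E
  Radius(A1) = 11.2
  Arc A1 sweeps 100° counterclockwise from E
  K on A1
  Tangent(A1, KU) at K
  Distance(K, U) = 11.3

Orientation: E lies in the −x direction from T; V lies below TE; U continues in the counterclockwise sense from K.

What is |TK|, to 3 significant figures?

37.7

T is at the origin; TE is horizontal with |TE| = 24.3 and E on the −x side, so E = (-24.3, 0.00). Since A1 is tangent to TE there, VE ⟂ TE, so V = E + (0, -11.2) = (-24.3, -11.2). On A1, E sits at bearing 90° from V; a 100° counterclockwise sweep puts K at bearing 190°, so K = V + 11.2·(cos 190°, sin 190°) = (-35.3, -13.1). Then |TK| = |K − T| = 37.7.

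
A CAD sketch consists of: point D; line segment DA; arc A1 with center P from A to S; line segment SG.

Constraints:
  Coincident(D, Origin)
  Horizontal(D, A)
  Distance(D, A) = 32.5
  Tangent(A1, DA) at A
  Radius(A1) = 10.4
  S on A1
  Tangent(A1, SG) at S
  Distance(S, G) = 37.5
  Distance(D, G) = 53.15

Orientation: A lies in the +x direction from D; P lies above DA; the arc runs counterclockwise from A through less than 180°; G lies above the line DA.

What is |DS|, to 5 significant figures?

44.339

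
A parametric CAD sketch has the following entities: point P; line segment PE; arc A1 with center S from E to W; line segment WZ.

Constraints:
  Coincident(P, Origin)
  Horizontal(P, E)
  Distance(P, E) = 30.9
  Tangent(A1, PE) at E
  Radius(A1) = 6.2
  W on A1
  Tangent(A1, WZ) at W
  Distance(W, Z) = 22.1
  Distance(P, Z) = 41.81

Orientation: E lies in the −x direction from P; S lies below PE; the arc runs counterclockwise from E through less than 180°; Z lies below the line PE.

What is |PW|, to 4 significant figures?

37.68

Checks: |SW| = 6.200 ✓; ∠(SW, WZ) = 90.00° ✓; |WZ| = 22.10 ✓; |PZ| = 41.81 ✓.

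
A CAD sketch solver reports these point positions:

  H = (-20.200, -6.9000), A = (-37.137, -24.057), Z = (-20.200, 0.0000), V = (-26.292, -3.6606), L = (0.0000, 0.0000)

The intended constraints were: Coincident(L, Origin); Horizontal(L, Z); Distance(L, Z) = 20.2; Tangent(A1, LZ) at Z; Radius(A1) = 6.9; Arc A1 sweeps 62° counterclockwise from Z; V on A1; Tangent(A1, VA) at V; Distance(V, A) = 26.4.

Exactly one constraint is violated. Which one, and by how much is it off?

Distance(V, A) = 26.4 — off by 3.30.

L = (0.00, 0.00) ✓; L.y = 0.00, Z.y = 0.00 ✓; |LZ| = 20.20 ✓; ∠(HZ, ZL) = 90.00° ✓; |HZ| = 6.900 ✓; bearing(H→V) − bearing(H→Z) = 62.00° ✓; |HV| = 6.900 ✓; ∠(HV, VA) = 90.00° ✓; |VA| = 23.10 ✗.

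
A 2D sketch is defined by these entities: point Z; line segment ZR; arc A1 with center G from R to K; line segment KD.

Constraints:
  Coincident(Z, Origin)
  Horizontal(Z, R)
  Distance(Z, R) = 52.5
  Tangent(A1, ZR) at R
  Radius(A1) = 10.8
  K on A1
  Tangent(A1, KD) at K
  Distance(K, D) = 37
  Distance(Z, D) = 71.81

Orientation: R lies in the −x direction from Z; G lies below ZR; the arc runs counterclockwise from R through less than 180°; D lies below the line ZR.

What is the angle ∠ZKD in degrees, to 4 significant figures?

85.73°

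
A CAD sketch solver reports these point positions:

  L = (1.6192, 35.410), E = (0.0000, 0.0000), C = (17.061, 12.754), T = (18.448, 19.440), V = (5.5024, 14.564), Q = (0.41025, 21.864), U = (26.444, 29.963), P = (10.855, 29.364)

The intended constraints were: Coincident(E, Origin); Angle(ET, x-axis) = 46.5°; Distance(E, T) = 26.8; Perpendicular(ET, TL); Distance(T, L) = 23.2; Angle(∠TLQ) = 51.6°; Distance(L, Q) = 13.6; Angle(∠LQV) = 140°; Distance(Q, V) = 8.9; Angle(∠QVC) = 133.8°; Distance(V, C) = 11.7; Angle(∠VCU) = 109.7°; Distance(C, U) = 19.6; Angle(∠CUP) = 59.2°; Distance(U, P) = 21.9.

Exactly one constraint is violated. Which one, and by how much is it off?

Distance(U, P) = 21.9 — off by 6.30.

E = (0.00, 0.00) ✓; ET at 46.50° ✓; |ET| = 26.80 ✓; ∠(ET, TL) = 90.00° ✓; |TL| = 23.20 ✓; ∠TLQ = 51.60° ✓; |LQ| = 13.60 ✓; ∠LQV = 140.0° ✓; |QV| = 8.901 ✓; ∠QVC = 133.8° ✓; |VC| = 11.70 ✓; ∠VCU = 109.7° ✓; |CU| = 19.60 ✓; ∠CUP = 59.20° ✓; |UP| = 15.60 ✗.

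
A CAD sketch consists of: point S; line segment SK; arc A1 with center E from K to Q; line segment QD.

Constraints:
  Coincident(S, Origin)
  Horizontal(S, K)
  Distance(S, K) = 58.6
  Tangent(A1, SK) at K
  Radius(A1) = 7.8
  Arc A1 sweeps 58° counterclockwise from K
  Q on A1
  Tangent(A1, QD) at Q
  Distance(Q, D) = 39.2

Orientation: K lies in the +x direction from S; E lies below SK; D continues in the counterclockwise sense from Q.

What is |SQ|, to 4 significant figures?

52.11

S is at the origin; S and K share the same y with |SK| = 58.6 and K on the +x side, so K = (58.60, 0.000). A1 meets SK tangentially, so EK is at right angles to SK, so E = K + (0, -7.8) = (58.60, -7.800). On A1, K sits at bearing 90° from E; a 58° counterclockwise sweep puts Q at bearing 148°, so Q = E + 7.8·(cos 148°, sin 148°) = (51.99, -3.667). Then |SQ| = |Q − S| = 52.11.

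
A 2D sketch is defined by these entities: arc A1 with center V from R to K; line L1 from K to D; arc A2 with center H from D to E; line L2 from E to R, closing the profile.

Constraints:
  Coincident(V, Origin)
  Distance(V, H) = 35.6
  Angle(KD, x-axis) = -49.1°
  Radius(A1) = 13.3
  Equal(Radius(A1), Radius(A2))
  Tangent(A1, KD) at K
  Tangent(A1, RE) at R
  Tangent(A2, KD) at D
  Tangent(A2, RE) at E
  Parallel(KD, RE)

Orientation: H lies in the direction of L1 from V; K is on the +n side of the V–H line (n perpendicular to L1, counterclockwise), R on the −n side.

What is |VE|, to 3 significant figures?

38.0

The slot axis is L1's direction at -49.1°, so u = (cos -49.1°, sin -49.1°) = (0.655, -0.756) and n = (−sin -49.1°, cos -49.1°) = (0.756, 0.655). V is at the origin and H lies 35.6 along u from V, so H = 35.6·u = (23.3, -26.9). Tangency of A1 to both parallel lines with radius 13.3 puts K and R at V ± 13.3·n: K = (10.1, 8.71), R = (-10.1, -8.71). Equal radii place D and E the same way about H: D = H + 13.3·n = (33.4, -18.2), E = H − 13.3·n = (13.3, -35.6). Then |VE| = |E − V| = 38.0.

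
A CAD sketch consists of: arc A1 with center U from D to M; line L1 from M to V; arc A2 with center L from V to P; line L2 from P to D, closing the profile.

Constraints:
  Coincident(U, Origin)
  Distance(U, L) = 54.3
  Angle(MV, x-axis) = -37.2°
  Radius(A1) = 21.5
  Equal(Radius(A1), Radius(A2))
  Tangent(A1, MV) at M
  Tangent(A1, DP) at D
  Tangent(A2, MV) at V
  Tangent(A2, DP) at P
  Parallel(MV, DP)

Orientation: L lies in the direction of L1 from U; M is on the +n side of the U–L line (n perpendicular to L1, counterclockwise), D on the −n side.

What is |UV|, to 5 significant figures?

58.402

The slot axis is L1's direction at -37.2°, so u = (cos -37.2°, sin -37.2°) = (0.79653, -0.60460) and n = (−sin -37.2°, cos -37.2°) = (0.60460, 0.79653). U is at the origin and L lies 54.3 along u from U, so L = 54.3·u = (43.252, -32.830). Tangency of A1 to both parallel lines with radius 21.5 puts M and D at U ± 21.5·n: M = (12.999, 17.125), D = (-12.999, -17.125). Equal radii place V and P the same way about L: V = L + 21.5·n = (56.250, -15.704), P = L − 21.5·n = (30.253, -49.955). Then |UV| = |V − U| = 58.402.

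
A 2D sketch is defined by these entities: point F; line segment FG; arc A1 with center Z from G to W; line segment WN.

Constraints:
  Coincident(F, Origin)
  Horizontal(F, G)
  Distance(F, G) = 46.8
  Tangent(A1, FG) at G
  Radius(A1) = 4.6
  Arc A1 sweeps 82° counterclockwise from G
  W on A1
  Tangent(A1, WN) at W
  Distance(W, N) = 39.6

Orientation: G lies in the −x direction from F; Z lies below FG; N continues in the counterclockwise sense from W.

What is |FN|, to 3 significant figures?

71.4

F is at the origin; FG is horizontal with |FG| = 46.8 and G on the −x side, so G = (-46.8, 0.00). Since A1 is tangent to FG there, ZG ⟂ FG, so Z = G + (0, -4.6) = (-46.8, -4.60). On A1, G sits at bearing 90° from Z; an 82° counterclockwise sweep puts W at bearing 172°, so W = Z + 4.6·(cos 172°, sin 172°) = (-51.4, -3.96). The tangent condition forces ZW to be normal to WN, so WN runs along (−sin 172°, cos 172°); with |WN| = 39.6, N = (-56.9, -43.2). Then |FN| = |N − F| = 71.4.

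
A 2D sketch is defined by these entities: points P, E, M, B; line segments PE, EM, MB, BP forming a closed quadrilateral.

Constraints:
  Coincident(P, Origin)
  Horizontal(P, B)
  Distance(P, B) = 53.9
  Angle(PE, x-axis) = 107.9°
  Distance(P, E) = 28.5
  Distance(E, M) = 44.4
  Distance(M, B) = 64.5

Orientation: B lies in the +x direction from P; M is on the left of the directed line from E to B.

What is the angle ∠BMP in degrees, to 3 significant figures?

50.4°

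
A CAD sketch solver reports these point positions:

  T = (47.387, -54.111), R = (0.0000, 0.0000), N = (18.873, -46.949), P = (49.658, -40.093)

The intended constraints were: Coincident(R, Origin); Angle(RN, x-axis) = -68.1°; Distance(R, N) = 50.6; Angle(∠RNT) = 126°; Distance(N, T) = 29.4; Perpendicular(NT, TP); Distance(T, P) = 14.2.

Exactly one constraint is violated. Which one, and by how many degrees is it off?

Perpendicular(NT, TP) — off by 4.90°.

R = (0.00, 0.00) ✓; RN at -68.10° ✓; |RN| = 50.60 ✓; ∠RNT = 126.0° ✓; |NT| = 29.40 ✓; ∠(NT, TP) = 94.90° ✗; |TP| = 14.20 ✓.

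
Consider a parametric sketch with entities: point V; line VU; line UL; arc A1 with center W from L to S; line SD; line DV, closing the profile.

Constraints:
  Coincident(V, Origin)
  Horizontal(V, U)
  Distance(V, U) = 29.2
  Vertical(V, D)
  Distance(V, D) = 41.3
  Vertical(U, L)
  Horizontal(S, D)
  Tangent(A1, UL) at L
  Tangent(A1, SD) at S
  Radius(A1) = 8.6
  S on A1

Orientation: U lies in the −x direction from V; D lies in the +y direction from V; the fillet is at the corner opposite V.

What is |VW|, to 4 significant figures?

38.65

V is at the origin; VU is horizontal with |VU| = 29.2 and U on the −x side, so U = (-29.20, 0.000). V and D share the same x with |VD| = 41.3 and D on the +y side, so D = (0.000, 41.30). The virtual corner opposite V is at (-29.20, 41.30). The tangent condition forces WL to be normal to UL and since A1 is tangent to SD there, WS ⟂ SD, with radius 8.6, so the center W sits 8.6 in from both sides at W = (-20.60, 32.70). Then |VW| = |W − V| = 38.65.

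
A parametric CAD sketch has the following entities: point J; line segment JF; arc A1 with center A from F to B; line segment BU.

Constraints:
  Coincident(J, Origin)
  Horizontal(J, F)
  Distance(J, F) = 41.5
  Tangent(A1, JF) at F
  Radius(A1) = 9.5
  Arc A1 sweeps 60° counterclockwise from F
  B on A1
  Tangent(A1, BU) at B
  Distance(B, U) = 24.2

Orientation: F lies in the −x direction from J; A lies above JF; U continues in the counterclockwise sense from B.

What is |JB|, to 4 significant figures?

33.61

J is at the origin; JF is horizontal with |JF| = 41.5 and F on the −x side, so F = (-41.50, 0.000). The tangent condition forces AF to be normal to JF, so A = F + (0, 9.5) = (-41.50, 9.500). On A1, F sits at bearing -90° from A; a 60° counterclockwise sweep puts B at bearing -30°, so B = A + 9.5·(cos -30°, sin -30°) = (-33.27, 4.750). Then |JB| = |B − J| = 33.61.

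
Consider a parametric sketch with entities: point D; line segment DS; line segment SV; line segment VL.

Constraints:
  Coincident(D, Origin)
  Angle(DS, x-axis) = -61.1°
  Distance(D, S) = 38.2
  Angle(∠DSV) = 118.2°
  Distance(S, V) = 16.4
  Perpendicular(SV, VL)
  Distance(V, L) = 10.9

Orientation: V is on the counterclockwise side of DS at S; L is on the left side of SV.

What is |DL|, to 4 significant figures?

41.29

D is at the origin; DS runs at -61.1° with length 38.2, so S = 38.2·(cos -61.1°, sin -61.1°) = (18.46, -33.44). ∠DSV = 118.2°, so SV runs at -61.1° + (180° − 118.2°) = 0.7000° from the x-axis; with |SV| = 16.4, V = S + 16.4·(cos 0.7000°, sin 0.7000°) = (34.86, -33.24). SV ⟂ VL; with |VL| = 10.9 on the left of SV, L = V + 10.9·(-0.01222, 0.9999) = (34.73, -22.34). Then |DL| = |L − D| = 41.29.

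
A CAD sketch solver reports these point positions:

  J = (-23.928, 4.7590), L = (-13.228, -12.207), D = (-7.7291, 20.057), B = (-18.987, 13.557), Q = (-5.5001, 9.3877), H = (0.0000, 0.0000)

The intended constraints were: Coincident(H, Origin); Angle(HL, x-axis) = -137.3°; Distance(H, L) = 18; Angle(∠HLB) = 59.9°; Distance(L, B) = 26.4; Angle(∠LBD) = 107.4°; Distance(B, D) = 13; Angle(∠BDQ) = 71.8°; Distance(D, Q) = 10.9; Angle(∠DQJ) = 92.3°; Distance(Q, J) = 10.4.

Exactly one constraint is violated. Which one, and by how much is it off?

Distance(Q, J) = 10.4 — off by 8.60.

H = (0.00, 0.00) ✓; HL at -137.3° ✓; |HL| = 18.00 ✓; ∠HLB = 59.90° ✓; |LB| = 26.40 ✓; ∠LBD = 107.4° ✓; |BD| = 13.00 ✓; ∠BDQ = 71.80° ✓; |DQ| = 10.90 ✓; ∠DQJ = 92.30° ✓; |QJ| = 19.00 ✗.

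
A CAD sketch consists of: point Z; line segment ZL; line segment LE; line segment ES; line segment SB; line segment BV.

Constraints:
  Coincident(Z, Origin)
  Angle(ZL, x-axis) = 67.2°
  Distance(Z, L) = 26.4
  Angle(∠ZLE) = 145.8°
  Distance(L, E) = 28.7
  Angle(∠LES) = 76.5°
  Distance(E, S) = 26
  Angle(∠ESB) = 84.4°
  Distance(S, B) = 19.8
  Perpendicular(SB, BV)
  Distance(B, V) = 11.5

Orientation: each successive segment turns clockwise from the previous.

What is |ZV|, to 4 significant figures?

30.31

Z is at the origin; ZL runs at 67.2° with length 26.4, so L = (10.23, 24.34). ∠ZLE = 145.8° gives LE at 33.00° from the x-axis; with |LE| = 28.7, E = (34.30, 39.97). ∠LES = 76.5° gives ES at -70.50° from the x-axis; with |ES| = 26.0, S = (42.98, 15.46). ∠ESB = 84.4° gives SB at -166.1° from the x-axis; with |SB| = 19.8, B = (23.76, 10.70). SB ⟂ BV, so BV runs at 103.9°; with |BV| = 11.5, V = (21.00, 21.87). Then |ZV| = |V − Z| = 30.31.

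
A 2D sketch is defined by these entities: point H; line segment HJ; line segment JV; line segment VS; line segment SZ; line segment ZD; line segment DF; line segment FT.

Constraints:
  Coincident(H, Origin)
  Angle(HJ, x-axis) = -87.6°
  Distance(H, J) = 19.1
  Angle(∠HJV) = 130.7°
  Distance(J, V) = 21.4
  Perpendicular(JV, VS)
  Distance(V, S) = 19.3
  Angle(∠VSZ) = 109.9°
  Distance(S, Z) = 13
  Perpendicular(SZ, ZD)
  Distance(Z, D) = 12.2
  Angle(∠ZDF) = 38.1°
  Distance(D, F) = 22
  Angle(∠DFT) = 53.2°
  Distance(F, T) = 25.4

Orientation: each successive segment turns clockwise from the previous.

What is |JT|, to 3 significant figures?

33.1

H is at the origin; HJ runs at -87.6° with length 19.1, so J = (0.800, -19.1). ∠HJV = 130.7° gives JV at -137° from the x-axis; with |JV| = 21.4, V = (-14.8, -33.7). JV is perpendicular to VS, so VS runs at 133°; with |VS| = 19.3, S = (-28.0, -19.6). ∠VSZ = 109.9° gives SZ at 63.0° from the x-axis; with |SZ| = 13.0, Z = (-22.1, -8.03). The perpendicularity gives ZD at right angles to SZ, so ZD runs at -27.0°; with |ZD| = 12.2, D = (-11.2, -13.6). ∠ZDF = 38.1° gives DF at -169° from the x-axis; with |DF| = 22.0, F = (-32.8, -17.8). ∠DFT = 53.2° gives FT at 64.3° from the x-axis; with |FT| = 25.4, T = (-21.8, 5.08). Then |JT| = |T − J| = 33.1.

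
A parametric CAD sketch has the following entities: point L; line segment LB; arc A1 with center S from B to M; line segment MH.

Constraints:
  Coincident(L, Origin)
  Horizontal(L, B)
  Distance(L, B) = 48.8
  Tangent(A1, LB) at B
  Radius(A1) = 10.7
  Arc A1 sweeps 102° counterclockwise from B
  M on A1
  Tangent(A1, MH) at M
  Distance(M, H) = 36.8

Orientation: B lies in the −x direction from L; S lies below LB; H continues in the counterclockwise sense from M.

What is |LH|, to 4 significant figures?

71.11

On A1, B sits at bearing 90° from S; a 102° counterclockwise sweep puts M at bearing 192°, so M = S + 10.7·(cos 192°, sin 192°) = (-59.27, -12.92). A1 meets MH tangentially, so SM is at right angles to MH, so MH runs along (−sin 192°, cos 192°); with |MH| = 36.8, H = (-51.62, -48.92). Then |LH| = |H − L| = 71.11.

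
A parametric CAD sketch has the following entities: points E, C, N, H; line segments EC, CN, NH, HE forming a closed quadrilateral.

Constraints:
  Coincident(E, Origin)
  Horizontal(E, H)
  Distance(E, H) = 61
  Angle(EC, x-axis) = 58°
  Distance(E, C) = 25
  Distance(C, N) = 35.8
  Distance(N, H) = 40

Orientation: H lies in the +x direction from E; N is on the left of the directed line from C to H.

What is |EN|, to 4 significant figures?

58.51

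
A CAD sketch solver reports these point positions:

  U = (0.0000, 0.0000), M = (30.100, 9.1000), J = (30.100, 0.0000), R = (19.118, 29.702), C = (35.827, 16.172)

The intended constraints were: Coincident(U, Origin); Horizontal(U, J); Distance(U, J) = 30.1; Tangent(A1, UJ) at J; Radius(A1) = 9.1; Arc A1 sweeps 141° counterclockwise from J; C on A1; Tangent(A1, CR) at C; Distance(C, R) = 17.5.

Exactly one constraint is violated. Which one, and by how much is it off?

Distance(C, R) = 17.5 — off by 4.00.

U = (0.00, 0.00) ✓; U.y = 0.00, J.y = 0.00 ✓; |UJ| = 30.10 ✓; ∠(MJ, JU) = 90.00° ✓; |MJ| = 9.100 ✓; bearing(M→C) − bearing(M→J) = 141.0° ✓; |MC| = 9.100 ✓; ∠(MC, CR) = 90.00° ✓; |CR| = 21.50 ✗.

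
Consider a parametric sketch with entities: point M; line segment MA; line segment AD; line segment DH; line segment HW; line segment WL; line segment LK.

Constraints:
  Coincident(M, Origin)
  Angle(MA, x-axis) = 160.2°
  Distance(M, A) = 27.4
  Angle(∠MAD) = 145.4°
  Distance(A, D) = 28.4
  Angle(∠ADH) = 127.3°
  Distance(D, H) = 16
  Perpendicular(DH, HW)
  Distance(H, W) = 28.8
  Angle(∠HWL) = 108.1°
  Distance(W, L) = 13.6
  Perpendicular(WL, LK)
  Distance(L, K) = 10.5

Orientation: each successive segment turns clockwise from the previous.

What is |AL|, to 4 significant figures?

22.81

M is at the origin; MA runs at 160.2° with length 27.4, so A = (-25.78, 9.281). ∠MAD = 145.4° gives AD at 125.6° from the x-axis; with |AD| = 28.4, D = (-42.31, 32.37). ∠ADH = 127.3° gives DH at 72.90° from the x-axis; with |DH| = 16.0, H = (-37.61, 47.67). DH is perpendicular to HW, so HW runs at -17.10°; with |HW| = 28.8, W = (-10.08, 39.20). ∠HWL = 108.1° gives WL at -89.00° from the x-axis; with |WL| = 13.6, L = (-9.844, 25.60). Then |AL| = |L − A| = 22.81.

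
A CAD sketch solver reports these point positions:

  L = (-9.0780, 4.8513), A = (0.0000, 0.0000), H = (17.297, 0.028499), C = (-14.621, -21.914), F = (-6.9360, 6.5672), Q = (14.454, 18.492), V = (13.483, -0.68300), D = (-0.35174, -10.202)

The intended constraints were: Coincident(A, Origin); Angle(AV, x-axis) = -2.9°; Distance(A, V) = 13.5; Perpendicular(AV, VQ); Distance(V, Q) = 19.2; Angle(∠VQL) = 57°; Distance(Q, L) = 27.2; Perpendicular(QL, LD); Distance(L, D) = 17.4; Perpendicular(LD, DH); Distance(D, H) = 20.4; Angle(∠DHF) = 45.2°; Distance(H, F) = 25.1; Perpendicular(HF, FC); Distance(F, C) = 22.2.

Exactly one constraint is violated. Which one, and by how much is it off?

Distance(F, C) = 22.2 — off by 7.30.

A = (0.00, 0.00) ✓; AV at -2.900° ✓; |AV| = 13.50 ✓; ∠(AV, VQ) = 90.00° ✓; |VQ| = 19.20 ✓; ∠VQL = 57.00° ✓; |QL| = 27.20 ✓; ∠(QL, LD) = 90.00° ✓; |LD| = 17.40 ✓; ∠(LD, DH) = 90.00° ✓; |DH| = 20.40 ✓; ∠DHF = 45.20° ✓; |HF| = 25.10 ✓; ∠(HF, FC) = 90.00° ✓; |FC| = 29.50 ✗.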